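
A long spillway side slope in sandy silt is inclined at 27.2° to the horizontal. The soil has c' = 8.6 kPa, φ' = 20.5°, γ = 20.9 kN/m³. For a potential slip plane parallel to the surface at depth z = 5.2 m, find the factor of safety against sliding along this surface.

For an infinite slope with a slip plane parallel to the surface (no pore pressure): FS = [c' + γz cos²β tanφ'] / [γz sinβ cosβ].
γz = 20.9·5.2 = 108.68 kN/m²
Numerator = 8.6 + 108.68·cos²27.2°·tan20.5° = 8.6 + 108.68·0.7911·0.3739 = 40.744 kPa
Denominator = 108.68·sin27.2°·cos27.2° = 108.68·0.4571·0.8894 = 44.184 kPa
FS = 40.744 / 44.184 = 0.922

FS = 0.92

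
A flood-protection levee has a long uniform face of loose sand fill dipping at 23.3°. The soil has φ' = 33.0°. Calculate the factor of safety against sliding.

For a dry cohesionless infinite slope the factor of safety is FS = tanφ' / tanβ.
FS = tan33.0° / tan23.3° = 0.6494 / 0.4307 = 1.508

FS = 1.51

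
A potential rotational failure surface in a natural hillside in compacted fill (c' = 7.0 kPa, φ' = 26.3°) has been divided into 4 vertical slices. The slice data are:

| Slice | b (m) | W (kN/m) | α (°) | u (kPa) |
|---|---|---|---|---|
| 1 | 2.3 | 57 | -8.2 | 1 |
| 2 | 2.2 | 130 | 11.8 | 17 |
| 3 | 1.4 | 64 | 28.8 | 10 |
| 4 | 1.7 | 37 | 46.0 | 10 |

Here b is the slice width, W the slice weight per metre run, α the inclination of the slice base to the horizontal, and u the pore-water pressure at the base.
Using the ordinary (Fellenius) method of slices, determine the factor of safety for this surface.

Ordinary method of slices: FS = Σ[c'·Δl_i + (W_i cosα_i − u_i·Δl_i)·tanφ'] / Σ W_i sinα_i, with Δl_i = b_i / cosα_i.
Slice 1: Δl = 2.3/cos(-8.2°) = 2.324 m; N'_1 = 57·cos(-8.2°) − 1·2.324 = 54.1; c'Δl = 16.27; W sinα = -8.1
Slice 2: Δl = 2.2/cos11.8° = 2.247 m; N'_2 = 130·cos11.8° − 17·2.247 = 89.0; c'Δl = 15.73; W sinα = 26.6
Slice 3: Δl = 1.4/cos28.8° = 1.598 m; N'_3 = 64·cos28.8° − 10·1.598 = 40.1; c'Δl = 11.18; W sinα = 30.8
Slice 4: Δl = 1.7/cos46.0° = 2.447 m; N'_4 = 37·cos46.0° − 10·2.447 = 1.2; c'Δl = 17.13; W sinα = 26.6
Σc'Δl = 60.3 kN/m; ΣN' = 184.5 kN/m; ΣW sinα = 75.9 kN/m
Resisting = 60.3 + 184.5·tan26.3° = 60.3 + 91.2 = 151.5 kN/m
FS = 151.5 / 75.9 = 1.996

FS = 2.00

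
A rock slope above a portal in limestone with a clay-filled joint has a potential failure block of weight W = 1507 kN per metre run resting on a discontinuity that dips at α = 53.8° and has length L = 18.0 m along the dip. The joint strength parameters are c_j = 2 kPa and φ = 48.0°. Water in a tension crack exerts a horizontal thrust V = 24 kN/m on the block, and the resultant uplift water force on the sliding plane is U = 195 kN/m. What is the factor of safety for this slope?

Resolving the block weight along and normal to the plane and applying the Mohr–Coulomb strength on the joint:
N' = W cosα − U − V sinα = 1507·cos53.8° − 195 − 24·sin53.8° = 675.7 kN/m
Driving force T = W sinα + V cosα = 1507·sin53.8° + 24·cos53.8° = 1230.3 kN/m
Resisting force R = c_j·L + N'·tanφ = 2·18.0 + 675.7·tan48.0° = 36.0 + 750.4 = 786.4 kN/m
FS = R / T = 786.4 / 1230.3 = 0.639

FS = 0.64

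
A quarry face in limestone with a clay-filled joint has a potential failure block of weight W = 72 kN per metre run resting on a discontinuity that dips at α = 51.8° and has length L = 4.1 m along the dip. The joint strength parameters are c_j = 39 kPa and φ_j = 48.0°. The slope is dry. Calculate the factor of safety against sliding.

Resolving the block weight along and normal to the plane and applying the Mohr–Coulomb strength on the joint:
N' = W cosα = 72·cos51.8° = 44.5 kN/m
Driving force T = W sinα = 72·sin51.8° = 56.6 kN/m
Resisting force R = c_j·L + N'·tanφ_j = 39·4.1 + 44.5·tan48.0° = 159.9 + 49.5 = 209.4 kN/m
FS = R / T = 209.4 / 56.6 = 3.700

FS = 3.70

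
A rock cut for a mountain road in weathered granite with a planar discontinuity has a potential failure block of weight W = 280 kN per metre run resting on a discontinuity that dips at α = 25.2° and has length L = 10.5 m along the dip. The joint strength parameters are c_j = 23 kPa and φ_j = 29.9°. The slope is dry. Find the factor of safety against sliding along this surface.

Resolving the block weight along and normal to the plane and applying the Mohr–Coulomb strength on the joint:
N' = W cosα = 280·cos25.2° = 253.4 kN/m
Driving force T = W sinα = 280·sin25.2° = 119.2 kN/m
Resisting force R = c_j·L + N'·tanφ_j = 23·10.5 + 253.4·tan29.9° = 241.5 + 145.7 = 387.2 kN/m
FS = R / T = 387.2 / 119.2 = 3.248

FS = 3.25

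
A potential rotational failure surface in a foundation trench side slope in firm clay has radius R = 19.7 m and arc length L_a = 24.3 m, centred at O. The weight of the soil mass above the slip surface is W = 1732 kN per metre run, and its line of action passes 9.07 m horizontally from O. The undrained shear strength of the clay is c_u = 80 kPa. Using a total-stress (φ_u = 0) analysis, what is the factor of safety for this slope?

FS = 2.44

Taking moments about the centre O, the resisting moment is provided by the undrained shear strength acting along the arc:
M_R = c_u·L_a·R = 80·24.30·19.7 = 38296.8 kN·m/m
M_D = W·d = 1732·9.07 = 15709.2 kN·m/m
FS = M_R / M_D = 38296.8 / 15709.2 = 2.438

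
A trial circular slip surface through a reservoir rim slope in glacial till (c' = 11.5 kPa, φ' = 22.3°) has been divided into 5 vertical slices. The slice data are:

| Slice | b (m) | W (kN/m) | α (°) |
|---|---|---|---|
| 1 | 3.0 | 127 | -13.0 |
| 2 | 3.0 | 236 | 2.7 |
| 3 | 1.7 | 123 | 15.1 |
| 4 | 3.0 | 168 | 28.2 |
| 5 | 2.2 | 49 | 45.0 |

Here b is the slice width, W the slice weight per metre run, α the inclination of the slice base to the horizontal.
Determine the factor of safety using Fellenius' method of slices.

Ordinary method of slices: FS = Σ[c'·Δl_i + (W_i cosα_i)·tanφ'] / Σ W_i sinα_i, with Δl_i = b_i / cosα_i.
Slice 1: Δl = 3.0/cos(-13.0°) = 3.079 m; N'_1 = 127·cos(-13.0°) = 123.7; c'Δl = 35.41; W sinα = -28.6
Slice 2: Δl = 3.0/cos2.7° = 3.003 m; N'_2 = 236·cos2.7° = 235.7; c'Δl = 34.54; W sinα = 11.1
Slice 3: Δl = 1.7/cos15.1° = 1.761 m; N'_3 = 123·cos15.1° = 118.8; c'Δl = 20.25; W sinα = 32.0
Slice 4: Δl = 3.0/cos28.2° = 3.404 m; N'_4 = 168·cos28.2° = 148.1; c'Δl = 39.15; W sinα = 79.4
Slice 5: Δl = 2.2/cos45.0° = 3.111 m; N'_5 = 49·cos45.0° = 34.6; c'Δl = 35.78; W sinα = 34.6
Σc'Δl = 165.1 kN/m; ΣN' = 660.9 kN/m; ΣW sinα = 128.6 kN/m
Resisting = 165.1 + 660.9·tan22.3° = 165.1 + 271.1 = 436.2 kN/m
FS = 436.2 / 128.6 = 3.391

FS = 3.39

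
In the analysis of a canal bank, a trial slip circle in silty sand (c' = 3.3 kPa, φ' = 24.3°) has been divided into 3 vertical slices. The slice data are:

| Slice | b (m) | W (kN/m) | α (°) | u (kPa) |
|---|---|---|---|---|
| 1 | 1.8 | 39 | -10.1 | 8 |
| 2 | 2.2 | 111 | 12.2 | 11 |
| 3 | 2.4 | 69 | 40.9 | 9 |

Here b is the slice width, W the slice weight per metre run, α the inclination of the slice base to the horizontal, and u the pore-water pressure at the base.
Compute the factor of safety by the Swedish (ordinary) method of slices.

FS = 1.35

Ordinary method of slices: FS = Σ[c'·Δl_i + (W_i cosα_i − u_i·Δl_i)·tanφ'] / Σ W_i sinα_i, with Δl_i = b_i / cosα_i.
Slice 1: Δl = 1.8/cos(-10.1°) = 1.828 m; N'_1 = 39·cos(-10.1°) − 8·1.828 = 23.8; c'Δl = 6.03; W sinα = -6.8
Slice 2: Δl = 2.2/cos12.2° = 2.251 m; N'_2 = 111·cos12.2° − 11·2.251 = 83.7; c'Δl = 7.43; W sinα = 23.5
Slice 3: Δl = 2.4/cos40.9° = 3.175 m; N'_3 = 69·cos40.9° − 9·3.175 = 23.6; c'Δl = 10.48; W sinα = 45.2
Σc'Δl = 23.9 kN/m; ΣN' = 131.1 kN/m; ΣW sinα = 61.8 kN/m
Resisting = 23.9 + 131.1·tan24.3° = 23.9 + 59.2 = 83.1 kN/m
FS = 83.1 / 61.8 = 1.345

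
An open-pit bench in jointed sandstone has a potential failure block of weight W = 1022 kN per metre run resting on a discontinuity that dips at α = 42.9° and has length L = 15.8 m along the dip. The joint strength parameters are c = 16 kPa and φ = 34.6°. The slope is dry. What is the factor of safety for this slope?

FS = 1.11

Resolving the block weight along and normal to the plane and applying the Mohr–Coulomb strength on the joint:
N' = W cosα = 1022·cos42.9° = 748.7 kN/m
Driving force T = W sinα = 1022·sin42.9° = 695.7 kN/m
Resisting force R = c·L + N'·tanφ = 16·15.8 + 748.7·tan34.6° = 252.8 + 516.5 = 769.3 kN/m
FS = R / T = 769.3 / 695.7 = 1.106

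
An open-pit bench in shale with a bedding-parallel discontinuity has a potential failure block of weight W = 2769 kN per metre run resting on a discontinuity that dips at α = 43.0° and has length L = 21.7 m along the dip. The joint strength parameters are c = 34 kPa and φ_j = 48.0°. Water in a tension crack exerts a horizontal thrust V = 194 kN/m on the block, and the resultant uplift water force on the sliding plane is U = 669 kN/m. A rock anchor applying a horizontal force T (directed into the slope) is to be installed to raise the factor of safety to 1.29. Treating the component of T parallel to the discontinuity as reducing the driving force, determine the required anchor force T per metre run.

T = 307 kN/m

Resolving forces along and normal to the sliding plane, with the horizontal anchor force T adding T·sinα to the effective normal force and T·cosα acting up the plane against the driving force:
FS = [cL + (W cosα − U − V sinα + T sinα) tanφ_j] / [W sinα + V cosα − T cosα]
Without the anchor: N' = 1223.8 kN/m, driving T_d = 2030.3 kN/m, resisting R = 34·21.7 + 1223.8·tan48.0° = 2097.0 kN/m, FS = 1.03.
Setting FS = 1.29 and solving for T:
1.29·(2030.3 − T cos43.0°) = 2097.0 + T sin43.0°·tan48.0°
T·(sin43.0°·tan48.0° + 1.29·cos43.0°) = 1.29·2030.3 − 2097.0
T·(0.6820·1.1106 + 1.29·0.7314) = 2619.1 − 2097.0 = 522.2
T·1.7009 = 522.2
T = 307.0 kN/m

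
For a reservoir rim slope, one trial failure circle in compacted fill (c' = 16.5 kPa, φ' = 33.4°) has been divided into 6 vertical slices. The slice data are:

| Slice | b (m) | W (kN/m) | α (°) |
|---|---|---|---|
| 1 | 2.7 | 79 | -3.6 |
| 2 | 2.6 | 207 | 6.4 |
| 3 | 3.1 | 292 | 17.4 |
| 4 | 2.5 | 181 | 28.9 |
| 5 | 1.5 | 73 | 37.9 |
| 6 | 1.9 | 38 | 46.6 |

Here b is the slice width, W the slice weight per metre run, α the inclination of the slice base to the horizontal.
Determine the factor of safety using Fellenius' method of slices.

FS = 3.00

Ordinary method of slices: FS = Σ[c'·Δl_i + (W_i cosα_i)·tanφ'] / Σ W_i sinα_i, with Δl_i = b_i / cosα_i.
Slice 1: Δl = 2.7/cos(-3.6°) = 2.705 m; N'_1 = 79·cos(-3.6°) = 78.8; c'Δl = 44.64; W sinα = -5.0
Slice 2: Δl = 2.6/cos6.4° = 2.616 m; N'_2 = 207·cos6.4° = 205.7; c'Δl = 43.17; W sinα = 23.1
Slice 3: Δl = 3.1/cos17.4° = 3.249 m; N'_3 = 292·cos17.4° = 278.6; c'Δl = 53.60; W sinα = 87.3
Slice 4: Δl = 2.5/cos28.9° = 2.856 m; N'_4 = 181·cos28.9° = 158.5; c'Δl = 47.12; W sinα = 87.5
Slice 5: Δl = 1.5/cos37.9° = 1.901 m; N'_5 = 73·cos37.9° = 57.6; c'Δl = 31.37; W sinα = 44.8
Slice 6: Δl = 1.9/cos46.6° = 2.765 m; N'_6 = 38·cos46.6° = 26.1; c'Δl = 45.63; W sinα = 27.6
Σc'Δl = 265.5 kN/m; ΣN' = 805.4 kN/m; ΣW sinα = 265.4 kN/m
Resisting = 265.5 + 805.4·tan33.4° = 265.5 + 531.0 = 796.6 kN/m
FS = 796.6 / 265.4 = 3.002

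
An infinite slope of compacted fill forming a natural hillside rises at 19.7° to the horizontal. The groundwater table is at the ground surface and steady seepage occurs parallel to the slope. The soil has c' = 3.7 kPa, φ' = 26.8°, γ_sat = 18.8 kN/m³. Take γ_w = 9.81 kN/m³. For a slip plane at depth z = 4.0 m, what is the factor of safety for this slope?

FS = 0.83

With seepage parallel to the slope and the water table at the surface, the effective normal stress on the slip plane uses the buoyant unit weight γ' = γ_sat − γ_w while the driving shear stress uses γ_sat:
FS = [c' + γ' z cos²β tanφ'] / [γ_sat z sinβ cosβ]
γ' = 18.8 − 9.81 = 8.99 kN/m³
Numerator = 3.7 + 8.99·4.0·cos²19.7°·tan26.8° = 3.7 + 8.99·4.0·0.8864·0.5051 = 19.801 kPa
Denominator = 18.8·4.0·sin19.7°·cos19.7° = 18.8·4.0·0.3371·0.9415 = 23.866 kPa
FS = 19.801 / 23.866 = 0.830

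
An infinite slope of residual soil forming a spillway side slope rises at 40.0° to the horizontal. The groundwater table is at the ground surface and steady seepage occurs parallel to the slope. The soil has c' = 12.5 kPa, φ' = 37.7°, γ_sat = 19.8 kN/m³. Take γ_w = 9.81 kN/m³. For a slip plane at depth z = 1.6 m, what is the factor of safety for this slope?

FS = 1.27

With seepage parallel to the slope and the water table at the surface, the effective normal stress on the slip plane uses the buoyant unit weight γ' = γ_sat − γ_w while the driving shear stress uses γ_sat:
FS = [c' + γ' z cos²β tanφ'] / [γ_sat z sinβ cosβ]
γ' = 19.8 − 9.81 = 9.99 kN/m³
Numerator = 12.5 + 9.99·1.6·cos²40.0°·tan37.7° = 12.5 + 9.99·1.6·0.5868·0.7729 = 19.750 kPa
Denominator = 19.8·1.6·sin40.0°·cos40.0° = 19.8·1.6·0.6428·0.7660 = 15.599 kPa
FS = 19.750 / 15.599 = 1.266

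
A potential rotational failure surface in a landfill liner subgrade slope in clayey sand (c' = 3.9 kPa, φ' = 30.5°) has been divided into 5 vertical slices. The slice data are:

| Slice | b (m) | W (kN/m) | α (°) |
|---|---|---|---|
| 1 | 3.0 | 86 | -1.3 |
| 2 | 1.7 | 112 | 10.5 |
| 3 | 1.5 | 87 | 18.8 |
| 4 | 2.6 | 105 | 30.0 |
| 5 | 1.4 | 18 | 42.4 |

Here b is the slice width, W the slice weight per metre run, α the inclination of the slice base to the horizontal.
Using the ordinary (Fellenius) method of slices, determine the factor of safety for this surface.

FS = 2.42

Ordinary method of slices: FS = Σ[c'·Δl_i + (W_i cosα_i)·tanφ'] / Σ W_i sinα_i, with Δl_i = b_i / cosα_i.
Slice 1: Δl = 3.0/cos(-1.3°) = 3.001 m; N'_1 = 86·cos(-1.3°) = 86.0; c'Δl = 11.70; W sinα = -2.0
Slice 2: Δl = 1.7/cos10.5° = 1.729 m; N'_2 = 112·cos10.5° = 110.1; c'Δl = 6.74; W sinα = 20.4
Slice 3: Δl = 1.5/cos18.8° = 1.585 m; N'_3 = 87·cos18.8° = 82.4; c'Δl = 6.18; W sinα = 28.0
Slice 4: Δl = 2.6/cos30.0° = 3.002 m; N'_4 = 105·cos30.0° = 90.9; c'Δl = 11.71; W sinα = 52.5
Slice 5: Δl = 1.4/cos42.4° = 1.896 m; N'_5 = 18·cos42.4° = 13.3; c'Δl = 7.39; W sinα = 12.1
Σc'Δl = 43.7 kN/m; ΣN' = 382.7 kN/m; ΣW sinα = 111.1 kN/m
Resisting = 43.7 + 382.7·tan30.5° = 43.7 + 225.4 = 269.1 kN/m
FS = 269.1 / 111.1 = 2.422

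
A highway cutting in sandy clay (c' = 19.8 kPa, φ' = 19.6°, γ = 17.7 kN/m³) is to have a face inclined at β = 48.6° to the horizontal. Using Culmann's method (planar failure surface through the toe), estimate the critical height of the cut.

H_c = 25.22 m

Culmann's analysis gives the critical failure plane at α_cr = (β + φ')/2 = (48.6 + 19.6)/2 = 34.1°, and the critical height
H_c = (4c'/γ) · sinβ cosφ' / [1 − cos(β − φ')]
    = (4·19.8/17.7) · sin48.6°·cos19.6° / [1 − cos(29.0°)]
    = 4.475 · 0.7501·0.9421 / [1 − 0.8746]
    = 4.475 · 0.7066 / 0.1254
    = 25.22 m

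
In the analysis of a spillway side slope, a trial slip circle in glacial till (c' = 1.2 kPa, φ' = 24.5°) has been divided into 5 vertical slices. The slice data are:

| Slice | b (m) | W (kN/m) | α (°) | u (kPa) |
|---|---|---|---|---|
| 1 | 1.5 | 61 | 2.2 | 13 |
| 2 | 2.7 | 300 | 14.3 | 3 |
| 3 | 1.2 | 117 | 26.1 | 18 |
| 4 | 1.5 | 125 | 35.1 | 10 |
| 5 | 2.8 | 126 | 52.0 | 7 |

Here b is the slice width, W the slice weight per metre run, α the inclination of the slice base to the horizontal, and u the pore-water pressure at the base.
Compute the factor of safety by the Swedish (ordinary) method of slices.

Ordinary method of slices: FS = Σ[c'·Δl_i + (W_i cosα_i − u_i·Δl_i)·tanφ'] / Σ W_i sinα_i, with Δl_i = b_i / cosα_i.
Slice 1: Δl = 1.5/cos2.2° = 1.501 m; N'_1 = 61·cos2.2° − 13·1.501 = 41.4; c'Δl = 1.80; W sinα = 2.3
Slice 2: Δl = 2.7/cos14.3° = 2.786 m; N'_2 = 300·cos14.3° − 3·2.786 = 282.3; c'Δl = 3.34; W sinα = 74.1
Slice 3: Δl = 1.2/cos26.1° = 1.336 m; N'_3 = 117·cos26.1° − 18·1.336 = 81.0; c'Δl = 1.60; W sinα = 51.5
Slice 4: Δl = 1.5/cos35.1° = 1.833 m; N'_4 = 125·cos35.1° − 10·1.833 = 83.9; c'Δl = 2.20; W sinα = 71.9
Slice 5: Δl = 2.8/cos52.0° = 4.548 m; N'_5 = 126·cos52.0° − 7·4.548 = 45.7; c'Δl = 5.46; W sinα = 99.3
Σc'Δl = 14.4 kN/m; ΣN' = 534.5 kN/m; ΣW sinα = 299.1 kN/m
Resisting = 14.4 + 534.5·tan24.5° = 14.4 + 243.6 = 258.0 kN/m
FS = 258.0 / 299.1 = 0.863

FS = 0.86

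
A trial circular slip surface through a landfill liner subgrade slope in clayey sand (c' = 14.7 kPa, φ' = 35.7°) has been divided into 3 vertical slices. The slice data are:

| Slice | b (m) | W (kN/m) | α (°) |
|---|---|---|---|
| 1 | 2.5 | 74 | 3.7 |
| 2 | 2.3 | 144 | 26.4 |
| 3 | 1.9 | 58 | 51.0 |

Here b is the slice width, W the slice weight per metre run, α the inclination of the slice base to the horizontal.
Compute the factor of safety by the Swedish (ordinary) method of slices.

FS = 2.55

Ordinary method of slices: FS = Σ[c'·Δl_i + (W_i cosα_i)·tanφ'] / Σ W_i sinα_i, with Δl_i = b_i / cosα_i.
Slice 1: Δl = 2.5/cos3.7° = 2.505 m; N'_1 = 74·cos3.7° = 73.8; c'Δl = 36.83; W sinα = 4.8
Slice 2: Δl = 2.3/cos26.4° = 2.568 m; N'_2 = 144·cos26.4° = 129.0; c'Δl = 37.75; W sinα = 64.0
Slice 3: Δl = 1.9/cos51.0° = 3.019 m; N'_3 = 58·cos51.0° = 36.5; c'Δl = 44.38; W sinα = 45.1
Σc'Δl = 119.0 kN/m; ΣN' = 239.3 kN/m; ΣW sinα = 113.9 kN/m
Resisting = 119.0 + 239.3·tan35.7° = 119.0 + 172.0 = 290.9 kN/m
FS = 290.9 / 113.9 = 2.555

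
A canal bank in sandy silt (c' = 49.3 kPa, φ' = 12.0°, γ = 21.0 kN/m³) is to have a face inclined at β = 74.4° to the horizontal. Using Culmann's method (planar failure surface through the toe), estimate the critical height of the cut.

Culmann's analysis gives the critical failure plane at α_cr = (β + φ')/2 = (74.4 + 12.0)/2 = 43.2°, and the critical height
H_c = (4c'/γ) · sinβ cosφ' / [1 − cos(β − φ')]
    = (4·49.3/21.0) · sin74.4°·cos12.0° / [1 − cos(62.4°)]
    = 9.390 · 0.9632·0.9781 / [1 − 0.4633]
    = 9.390 · 0.9421 / 0.5367
    = 16.48 m

H_c = 16.48 m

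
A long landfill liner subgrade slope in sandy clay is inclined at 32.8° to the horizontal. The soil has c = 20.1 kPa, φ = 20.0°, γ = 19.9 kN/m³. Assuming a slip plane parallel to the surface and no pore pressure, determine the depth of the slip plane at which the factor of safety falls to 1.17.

z = 3.67 m

Setting FS = 1.17 in FS = [c + γz cos²β tanφ] / [γz sinβ cosβ] and solving for z:
z = c / [γ cosβ (FS·sinβ − cosβ·tanφ)]
  = 20.1 / [19.9·cos32.8°·(1.17·sin32.8° − cos32.8°·tan20.0°)]
  = 20.1 / [19.9·0.8406·(1.17·0.5417 − 0.8406·0.3640)]
  = 20.1 / 5.4842 = 3.665 m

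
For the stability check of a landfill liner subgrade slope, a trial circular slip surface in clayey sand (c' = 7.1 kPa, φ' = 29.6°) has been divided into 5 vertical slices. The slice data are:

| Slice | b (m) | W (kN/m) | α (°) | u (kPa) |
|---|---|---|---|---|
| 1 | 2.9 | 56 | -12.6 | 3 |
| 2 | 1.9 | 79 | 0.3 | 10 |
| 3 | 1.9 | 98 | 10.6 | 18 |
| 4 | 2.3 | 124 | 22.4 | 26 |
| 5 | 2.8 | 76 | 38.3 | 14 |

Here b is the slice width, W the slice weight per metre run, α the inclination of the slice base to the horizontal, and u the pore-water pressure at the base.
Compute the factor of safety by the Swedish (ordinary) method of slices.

FS = 2.19

Ordinary method of slices: FS = Σ[c'·Δl_i + (W_i cosα_i − u_i·Δl_i)·tanφ'] / Σ W_i sinα_i, with Δl_i = b_i / cosα_i.
Slice 1: Δl = 2.9/cos(-12.6°) = 2.972 m; N'_1 = 56·cos(-12.6°) − 3·2.972 = 45.7; c'Δl = 21.10; W sinα = -12.2
Slice 2: Δl = 1.9/cos0.3° = 1.900 m; N'_2 = 79·cos0.3° − 10·1.900 = 60.0; c'Δl = 13.49; W sinα = 0.4
Slice 3: Δl = 1.9/cos10.6° = 1.933 m; N'_3 = 98·cos10.6° − 18·1.933 = 61.5; c'Δl = 13.72; W sinα = 18.0
Slice 4: Δl = 2.3/cos22.4° = 2.488 m; N'_4 = 124·cos22.4° − 26·2.488 = 50.0; c'Δl = 17.66; W sinα = 47.3
Slice 5: Δl = 2.8/cos38.3° = 3.568 m; N'_5 = 76·cos38.3° − 14·3.568 = 9.7; c'Δl = 25.33; W sinα = 47.1
Σc'Δl = 91.3 kN/m; ΣN' = 226.9 kN/m; ΣW sinα = 100.6 kN/m
Resisting = 91.3 + 226.9·tan29.6° = 91.3 + 128.9 = 220.2 kN/m
FS = 220.2 / 100.6 = 2.189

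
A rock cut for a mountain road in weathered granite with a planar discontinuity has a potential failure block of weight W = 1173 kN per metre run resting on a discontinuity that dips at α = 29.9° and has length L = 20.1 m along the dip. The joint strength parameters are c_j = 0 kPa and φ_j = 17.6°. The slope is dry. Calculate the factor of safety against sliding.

FS = 0.55

Resolving the block weight along and normal to the plane and applying the Mohr–Coulomb strength on the joint:
N' = W cosα = 1173·cos29.9° = 1016.9 kN/m
Driving force T = W sinα = 1173·sin29.9° = 584.7 kN/m
Resisting force R = c_j·L + N'·tanφ_j = 0·20.1 + 1016.9·tan17.6° = 0.0 + 322.6 = 322.6 kN/m
FS = R / T = 322.6 / 584.7 = 0.552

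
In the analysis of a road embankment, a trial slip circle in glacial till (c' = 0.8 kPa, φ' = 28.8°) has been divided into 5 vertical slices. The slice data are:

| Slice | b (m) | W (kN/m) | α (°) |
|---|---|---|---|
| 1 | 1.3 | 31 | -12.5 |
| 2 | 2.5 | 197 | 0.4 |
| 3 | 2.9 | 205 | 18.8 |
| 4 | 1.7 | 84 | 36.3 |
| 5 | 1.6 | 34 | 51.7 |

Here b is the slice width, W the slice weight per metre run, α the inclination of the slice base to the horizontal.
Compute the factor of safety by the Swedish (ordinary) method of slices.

Ordinary method of slices: FS = Σ[c'·Δl_i + (W_i cosα_i)·tanφ'] / Σ W_i sinα_i, with Δl_i = b_i / cosα_i.
Slice 1: Δl = 1.3/cos(-12.5°) = 1.332 m; N'_1 = 31·cos(-12.5°) = 30.3; c'Δl = 1.07; W sinα = -6.7
Slice 2: Δl = 2.5/cos0.4° = 2.500 m; N'_2 = 197·cos0.4° = 197.0; c'Δl = 2.00; W sinα = 1.4
Slice 3: Δl = 2.9/cos18.8° = 3.063 m; N'_3 = 205·cos18.8° = 194.1; c'Δl = 2.45; W sinα = 66.1
Slice 4: Δl = 1.7/cos36.3° = 2.109 m; N'_4 = 84·cos36.3° = 67.7; c'Δl = 1.69; W sinα = 49.7
Slice 5: Δl = 1.6/cos51.7° = 2.582 m; N'_5 = 34·cos51.7° = 21.1; c'Δl = 2.07; W sinα = 26.7
Σc'Δl = 9.3 kN/m; ΣN' = 510.1 kN/m; ΣW sinα = 137.1 kN/m
Resisting = 9.3 + 510.1·tan28.8° = 9.3 + 280.4 = 289.7 kN/m
FS = 289.7 / 137.1 = 2.112

FS = 2.11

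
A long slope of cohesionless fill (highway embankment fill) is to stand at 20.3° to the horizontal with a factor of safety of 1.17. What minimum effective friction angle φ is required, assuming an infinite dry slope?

φ = 23.4°

FS = tanφ/tanβ ⇒ tanφ = FS · tanβ = 1.17 · tan20.3° = 0.4328
φ = arctan(0.4328) = 23.40°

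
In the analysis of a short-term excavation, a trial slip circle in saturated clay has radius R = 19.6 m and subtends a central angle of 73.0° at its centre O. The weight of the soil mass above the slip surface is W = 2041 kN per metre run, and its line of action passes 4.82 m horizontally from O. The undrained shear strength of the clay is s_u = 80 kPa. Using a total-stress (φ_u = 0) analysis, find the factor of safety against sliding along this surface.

FS = 3.98

Taking moments about the centre O, the resisting moment is provided by the undrained shear strength acting along the arc:
Arc length L_a = R·θ = 19.6·(73.0°·π/180) = 19.6·1.2741 = 24.97 m
M_R = s_u·L_a·R = 80·24.97·19.6 = 39156.4 kN·m/m
M_D = W·d = 2041·4.82 = 9837.6 kN·m/m
FS = M_R / M_D = 39156.4 / 9837.6 = 3.980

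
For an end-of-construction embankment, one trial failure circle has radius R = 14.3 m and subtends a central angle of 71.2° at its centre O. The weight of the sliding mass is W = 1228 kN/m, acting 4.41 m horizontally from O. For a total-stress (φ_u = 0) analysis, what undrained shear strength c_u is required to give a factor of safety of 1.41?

FS = c_u·L_a·R / (W·d), so c_u = FS·W·d / (L_a·R).
Arc length L_a = R·θ = 14.3·(71.2°·π/180) = 14.3·1.2427 = 17.77 m
c_u = 1.41·1228·4.41 / (17.77·14.3) = 7635.8 / 254.11 = 30.05 kPa

c_u = 30.0 kPa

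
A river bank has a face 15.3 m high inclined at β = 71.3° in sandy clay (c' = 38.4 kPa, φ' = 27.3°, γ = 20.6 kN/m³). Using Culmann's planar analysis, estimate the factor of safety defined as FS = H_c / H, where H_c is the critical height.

H_c = (4c'/γ) · sinβ cosφ' / [1 − cos(β − φ')]
    = (4·38.4/20.6) · sin71.3°·cos27.3° / [1 − cos44.0°]
    = 7.456 · 0.8417 / 0.2807 = 22.36 m
FS = H_c / H = 22.36 / 15.3 = 1.462

FS = 1.46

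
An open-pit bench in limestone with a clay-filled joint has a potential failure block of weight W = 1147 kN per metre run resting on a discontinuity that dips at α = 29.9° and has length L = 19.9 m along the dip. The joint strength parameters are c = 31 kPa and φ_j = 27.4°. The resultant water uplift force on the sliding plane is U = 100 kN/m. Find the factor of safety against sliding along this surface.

Resolving the block weight along and normal to the plane and applying the Mohr–Coulomb strength on the joint:
N' = W cosα − U = 1147·cos29.9° − 100 = 894.3 kN/m
Driving force T = W sinα = 1147·sin29.9° = 571.8 kN/m
Resisting force R = c·L + N'·tanφ_j = 31·19.9 + 894.3·tan27.4° = 616.9 + 463.6 = 1080.5 kN/m
FS = R / T = 1080.5 / 571.8 = 1.890

FS = 1.89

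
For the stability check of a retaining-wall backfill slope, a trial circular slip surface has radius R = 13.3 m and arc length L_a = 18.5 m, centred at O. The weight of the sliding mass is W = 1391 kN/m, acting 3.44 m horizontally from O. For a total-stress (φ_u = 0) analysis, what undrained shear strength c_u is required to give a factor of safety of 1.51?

FS = c_u·L_a·R / (W·d), so c_u = FS·W·d / (L_a·R).
c_u = 1.51·1391·3.44 / (18.50·13.3) = 7225.4 / 246.05 = 29.37 kPa

c_u = 29.4 kPa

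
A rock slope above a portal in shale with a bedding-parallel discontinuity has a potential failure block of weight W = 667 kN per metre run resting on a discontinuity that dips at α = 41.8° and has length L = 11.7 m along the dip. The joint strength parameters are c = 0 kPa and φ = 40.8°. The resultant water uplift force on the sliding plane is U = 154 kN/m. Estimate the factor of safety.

Resolving the block weight along and normal to the plane and applying the Mohr–Coulomb strength on the joint:
N' = W cosα − U = 667·cos41.8° − 154 = 343.2 kN/m
Driving force T = W sinα = 667·sin41.8° = 444.6 kN/m
Resisting force R = c·L + N'·tanφ = 0·11.7 + 343.2·tan40.8° = 0.0 + 296.3 = 296.3 kN/m
FS = R / T = 296.3 / 444.6 = 0.666

FS = 0.67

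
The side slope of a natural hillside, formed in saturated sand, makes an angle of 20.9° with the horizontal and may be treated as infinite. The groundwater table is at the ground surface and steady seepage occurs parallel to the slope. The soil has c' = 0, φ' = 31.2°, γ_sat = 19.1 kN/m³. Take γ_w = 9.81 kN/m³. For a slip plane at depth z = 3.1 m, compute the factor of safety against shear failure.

FS = 0.77

With seepage parallel to the slope and the water table at the surface, the effective normal stress on the slip plane uses the buoyant unit weight γ' = γ_sat − γ_w while the driving shear stress uses γ_sat:
FS = [c' + γ' z cos²β tanφ'] / [γ_sat z sinβ cosβ]
(For c' = 0 this reduces to FS = (γ'/γ_sat)·tanφ'/tanβ.)
γ' = 19.1 − 9.81 = 9.29 kN/m³
Numerator = 0.0 + 9.29·3.1·cos²20.9°·tan31.2° = 0.0 + 9.29·3.1·0.8727·0.6056 = 15.222 kPa
Denominator = 19.1·3.1·sin20.9°·cos20.9° = 19.1·3.1·0.3567·0.9342 = 19.733 kPa
FS = 15.222 / 19.733 = 0.771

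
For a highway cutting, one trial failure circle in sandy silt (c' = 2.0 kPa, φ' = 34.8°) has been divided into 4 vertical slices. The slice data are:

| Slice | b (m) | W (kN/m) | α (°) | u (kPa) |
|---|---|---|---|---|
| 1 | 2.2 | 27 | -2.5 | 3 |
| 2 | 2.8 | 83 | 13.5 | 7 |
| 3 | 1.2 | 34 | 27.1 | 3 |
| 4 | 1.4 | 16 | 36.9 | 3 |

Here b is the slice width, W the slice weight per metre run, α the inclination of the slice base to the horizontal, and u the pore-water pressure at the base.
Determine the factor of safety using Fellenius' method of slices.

FS = 2.22

Ordinary method of slices: FS = Σ[c'·Δl_i + (W_i cosα_i − u_i·Δl_i)·tanφ'] / Σ W_i sinα_i, with Δl_i = b_i / cosα_i.
Slice 1: Δl = 2.2/cos(-2.5°) = 2.202 m; N'_1 = 27·cos(-2.5°) − 3·2.202 = 20.4; c'Δl = 4.40; W sinα = -1.2
Slice 2: Δl = 2.8/cos13.5° = 2.880 m; N'_2 = 83·cos13.5° − 7·2.880 = 60.5; c'Δl = 5.76; W sinα = 19.4
Slice 3: Δl = 1.2/cos27.1° = 1.348 m; N'_3 = 34·cos27.1° − 3·1.348 = 26.2; c'Δl = 2.70; W sinα = 15.5
Slice 4: Δl = 1.4/cos36.9° = 1.751 m; N'_4 = 16·cos36.9° − 3·1.751 = 7.5; c'Δl = 3.50; W sinα = 9.6
Σc'Δl = 16.4 kN/m; ΣN' = 114.7 kN/m; ΣW sinα = 43.3 kN/m
Resisting = 16.4 + 114.7·tan34.8° = 16.4 + 79.7 = 96.1 kN/m
FS = 96.1 / 43.3 = 2.219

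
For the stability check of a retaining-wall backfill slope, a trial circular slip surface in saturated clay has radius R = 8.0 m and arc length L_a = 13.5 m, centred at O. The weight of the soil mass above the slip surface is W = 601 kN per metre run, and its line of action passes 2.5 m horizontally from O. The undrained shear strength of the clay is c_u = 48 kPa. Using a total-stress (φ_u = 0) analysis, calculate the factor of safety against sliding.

FS = 3.45

Taking moments about the centre O, the resisting moment is provided by the undrained shear strength acting along the arc:
M_R = c_u·L_a·R = 48·13.50·8.0 = 5184.0 kN·m/m
M_D = W·d = 601·2.5 = 1502.5 kN·m/m
FS = M_R / M_D = 5184.0 / 1502.5 = 3.450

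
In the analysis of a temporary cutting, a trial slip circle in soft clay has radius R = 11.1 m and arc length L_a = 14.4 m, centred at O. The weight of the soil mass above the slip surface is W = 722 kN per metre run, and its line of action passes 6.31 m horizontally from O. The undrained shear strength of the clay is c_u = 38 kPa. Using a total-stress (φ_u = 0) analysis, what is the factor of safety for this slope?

Taking moments about the centre O, the resisting moment is provided by the undrained shear strength acting along the arc:
M_R = c_u·L_a·R = 38·14.40·11.1 = 6073.9 kN·m/m
M_D = W·d = 722·6.31 = 4555.8 kN·m/m
FS = M_R / M_D = 6073.9 / 4555.8 = 1.333

FS = 1.33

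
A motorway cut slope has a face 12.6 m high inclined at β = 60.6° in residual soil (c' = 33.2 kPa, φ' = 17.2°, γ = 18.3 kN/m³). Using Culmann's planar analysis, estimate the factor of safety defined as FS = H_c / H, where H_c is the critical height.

FS = 1.75

H_c = (4c'/γ) · sinβ cosφ' / [1 − cos(β − φ')]
    = (4·33.2/18.3) · sin60.6°·cos17.2° / [1 − cos43.4°]
    = 7.257 · 0.8323 / 0.2734 = 22.09 m
FS = H_c / H = 22.09 / 12.6 = 1.753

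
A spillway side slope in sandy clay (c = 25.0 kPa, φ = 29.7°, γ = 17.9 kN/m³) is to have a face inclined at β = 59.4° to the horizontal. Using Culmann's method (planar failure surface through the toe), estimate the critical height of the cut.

H_c = 31.80 m

Culmann's analysis gives the critical failure plane at α_cr = (β + φ)/2 = (59.4 + 29.7)/2 = 44.5°, and the critical height
H_c = (4c/γ) · sinβ cosφ / [1 − cos(β − φ)]
    = (4·25.0/17.9) · sin59.4°·cos29.7° / [1 − cos(29.7°)]
    = 5.587 · 0.8607·0.8686 / [1 − 0.8686]
    = 5.587 · 0.7477 / 0.1314
    = 31.80 m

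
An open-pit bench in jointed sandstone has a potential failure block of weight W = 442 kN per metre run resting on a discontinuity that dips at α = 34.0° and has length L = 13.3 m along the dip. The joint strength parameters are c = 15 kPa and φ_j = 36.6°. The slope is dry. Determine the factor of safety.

Resolving the block weight along and normal to the plane and applying the Mohr–Coulomb strength on the joint:
N' = W cosα = 442·cos34.0° = 366.4 kN/m
Driving force T = W sinα = 442·sin34.0° = 247.2 kN/m
Resisting force R = c·L + N'·tanφ_j = 15·13.3 + 366.4·tan36.6° = 199.5 + 272.1 = 471.6 kN/m
FS = R / T = 471.6 / 247.2 = 1.908

FS = 1.91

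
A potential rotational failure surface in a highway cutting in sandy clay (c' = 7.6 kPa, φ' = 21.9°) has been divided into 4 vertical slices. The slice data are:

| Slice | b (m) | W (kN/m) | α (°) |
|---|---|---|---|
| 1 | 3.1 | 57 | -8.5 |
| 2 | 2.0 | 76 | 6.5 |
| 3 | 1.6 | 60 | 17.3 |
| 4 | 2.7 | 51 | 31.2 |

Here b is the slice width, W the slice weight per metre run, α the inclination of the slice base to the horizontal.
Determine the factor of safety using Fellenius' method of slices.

Ordinary method of slices: FS = Σ[c'·Δl_i + (W_i cosα_i)·tanφ'] / Σ W_i sinα_i, with Δl_i = b_i / cosα_i.
Slice 1: Δl = 3.1/cos(-8.5°) = 3.134 m; N'_1 = 57·cos(-8.5°) = 56.4; c'Δl = 23.82; W sinα = -8.4
Slice 2: Δl = 2.0/cos6.5° = 2.013 m; N'_2 = 76·cos6.5° = 75.5; c'Δl = 15.30; W sinα = 8.6
Slice 3: Δl = 1.6/cos17.3° = 1.676 m; N'_3 = 60·cos17.3° = 57.3; c'Δl = 12.74; W sinα = 17.8
Slice 4: Δl = 2.7/cos31.2° = 3.157 m; N'_4 = 51·cos31.2° = 43.6; c'Δl = 23.99; W sinα = 26.4
Σc'Δl = 75.8 kN/m; ΣN' = 232.8 kN/m; ΣW sinα = 44.4 kN/m
Resisting = 75.8 + 232.8·tan21.9° = 75.8 + 93.6 = 169.4 kN/m
FS = 169.4 / 44.4 = 3.813

FS = 3.81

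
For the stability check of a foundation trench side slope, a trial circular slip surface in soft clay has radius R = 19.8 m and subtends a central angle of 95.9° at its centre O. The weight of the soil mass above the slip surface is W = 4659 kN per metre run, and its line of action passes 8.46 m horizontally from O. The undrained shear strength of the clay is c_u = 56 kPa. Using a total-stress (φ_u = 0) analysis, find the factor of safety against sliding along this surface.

FS = 0.93

Taking moments about the centre O, the resisting moment is provided by the undrained shear strength acting along the arc:
Arc length L_a = R·θ = 19.8·(95.9°·π/180) = 19.8·1.6738 = 33.14 m
M_R = c_u·L_a·R = 56·33.14·19.8 = 36746.4 kN·m/m
M_D = W·d = 4659·8.46 = 39415.1 kN·m/m
FS = M_R / M_D = 36746.4 / 39415.1 = 0.932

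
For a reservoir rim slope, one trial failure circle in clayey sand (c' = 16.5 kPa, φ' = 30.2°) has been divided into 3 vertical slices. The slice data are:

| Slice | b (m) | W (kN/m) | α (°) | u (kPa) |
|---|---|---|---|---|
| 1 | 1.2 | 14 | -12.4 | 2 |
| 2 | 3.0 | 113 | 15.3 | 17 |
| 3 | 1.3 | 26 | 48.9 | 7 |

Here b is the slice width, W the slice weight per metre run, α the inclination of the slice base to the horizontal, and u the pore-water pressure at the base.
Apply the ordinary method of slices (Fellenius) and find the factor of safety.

Ordinary method of slices: FS = Σ[c'·Δl_i + (W_i cosα_i − u_i·Δl_i)·tanφ'] / Σ W_i sinα_i, with Δl_i = b_i / cosα_i.
Slice 1: Δl = 1.2/cos(-12.4°) = 1.229 m; N'_1 = 14·cos(-12.4°) − 2·1.229 = 11.2; c'Δl = 20.27; W sinα = -3.0
Slice 2: Δl = 3.0/cos15.3° = 3.110 m; N'_2 = 113·cos15.3° − 17·3.110 = 56.1; c'Δl = 51.32; W sinα = 29.8
Slice 3: Δl = 1.3/cos48.9° = 1.978 m; N'_3 = 26·cos48.9° − 7·1.978 = 3.2; c'Δl = 32.63; W sinα = 19.6
Σc'Δl = 104.2 kN/m; ΣN' = 70.6 kN/m; ΣW sinα = 46.4 kN/m
Resisting = 104.2 + 70.6·tan30.2° = 104.2 + 41.1 = 145.3 kN/m
FS = 145.3 / 46.4 = 3.131

FS = 3.13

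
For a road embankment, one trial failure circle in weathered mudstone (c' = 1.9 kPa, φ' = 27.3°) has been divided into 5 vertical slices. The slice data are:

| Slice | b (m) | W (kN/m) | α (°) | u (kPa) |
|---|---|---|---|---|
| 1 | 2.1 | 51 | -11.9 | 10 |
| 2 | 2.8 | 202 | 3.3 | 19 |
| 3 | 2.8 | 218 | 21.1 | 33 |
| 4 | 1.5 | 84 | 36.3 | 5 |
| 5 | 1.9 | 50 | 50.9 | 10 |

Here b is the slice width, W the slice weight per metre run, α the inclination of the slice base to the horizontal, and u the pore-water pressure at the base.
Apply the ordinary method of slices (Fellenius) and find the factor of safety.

FS = 1.19

Ordinary method of slices: FS = Σ[c'·Δl_i + (W_i cosα_i − u_i·Δl_i)·tanφ'] / Σ W_i sinα_i, with Δl_i = b_i / cosα_i.
Slice 1: Δl = 2.1/cos(-11.9°) = 2.146 m; N'_1 = 51·cos(-11.9°) − 10·2.146 = 28.4; c'Δl = 4.08; W sinα = -10.5
Slice 2: Δl = 2.8/cos3.3° = 2.805 m; N'_2 = 202·cos3.3° − 19·2.805 = 148.4; c'Δl = 5.33; W sinα = 11.6
Slice 3: Δl = 2.8/cos21.1° = 3.001 m; N'_3 = 218·cos21.1° − 33·3.001 = 104.3; c'Δl = 5.70; W sinα = 78.5
Slice 4: Δl = 1.5/cos36.3° = 1.861 m; N'_4 = 84·cos36.3° − 5·1.861 = 58.4; c'Δl = 3.54; W sinα = 49.7
Slice 5: Δl = 1.9/cos50.9° = 3.013 m; N'_5 = 50·cos50.9° − 10·3.013 = 1.4; c'Δl = 5.72; W sinα = 38.8
Σc'Δl = 24.4 kN/m; ΣN' = 341.0 kN/m; ΣW sinα = 168.1 kN/m
Resisting = 24.4 + 341.0·tan27.3° = 24.4 + 176.0 = 200.4 kN/m
FS = 200.4 / 168.1 = 1.192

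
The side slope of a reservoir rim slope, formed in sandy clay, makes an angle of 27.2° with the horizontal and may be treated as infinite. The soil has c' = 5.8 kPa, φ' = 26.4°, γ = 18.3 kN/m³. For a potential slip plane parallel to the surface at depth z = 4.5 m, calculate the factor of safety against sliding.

For an infinite slope with a slip plane parallel to the surface (no pore pressure): FS = [c' + γz cos²β tanφ'] / [γz sinβ cosβ].
γz = 18.3·4.5 = 82.35 kN/m²
Numerator = 5.8 + 82.35·cos²27.2°·tan26.4° = 5.8 + 82.35·0.7911·0.4964 = 38.138 kPa
Denominator = 82.35·sin27.2°·cos27.2° = 82.35·0.4571·0.8894 = 33.479 kPa
FS = 38.138 / 33.479 = 1.139

FS = 1.14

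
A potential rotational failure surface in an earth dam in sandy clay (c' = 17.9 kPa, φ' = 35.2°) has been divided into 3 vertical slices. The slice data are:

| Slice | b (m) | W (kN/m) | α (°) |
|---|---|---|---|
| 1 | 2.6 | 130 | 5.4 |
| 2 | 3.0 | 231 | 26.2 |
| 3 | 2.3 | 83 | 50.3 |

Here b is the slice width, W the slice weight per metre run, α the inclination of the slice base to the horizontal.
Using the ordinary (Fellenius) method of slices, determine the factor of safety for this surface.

Ordinary method of slices: FS = Σ[c'·Δl_i + (W_i cosα_i)·tanφ'] / Σ W_i sinα_i, with Δl_i = b_i / cosα_i.
Slice 1: Δl = 2.6/cos5.4° = 2.612 m; N'_1 = 130·cos5.4° = 129.4; c'Δl = 46.75; W sinα = 12.2
Slice 2: Δl = 3.0/cos26.2° = 3.344 m; N'_2 = 231·cos26.2° = 207.3; c'Δl = 59.85; W sinα = 102.0
Slice 3: Δl = 2.3/cos50.3° = 3.601 m; N'_3 = 83·cos50.3° = 53.0; c'Δl = 64.45; W sinα = 63.9
Σc'Δl = 171.0 kN/m; ΣN' = 389.7 kN/m; ΣW sinα = 178.1 kN/m
Resisting = 171.0 + 389.7·tan35.2° = 171.0 + 274.9 = 446.0 kN/m
FS = 446.0 / 178.1 = 2.504

FS = 2.50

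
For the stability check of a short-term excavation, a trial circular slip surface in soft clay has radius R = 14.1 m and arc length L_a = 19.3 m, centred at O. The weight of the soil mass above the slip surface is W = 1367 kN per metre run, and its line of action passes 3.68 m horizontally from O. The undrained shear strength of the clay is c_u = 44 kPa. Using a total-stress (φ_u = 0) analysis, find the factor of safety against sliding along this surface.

Taking moments about the centre O, the resisting moment is provided by the undrained shear strength acting along the arc:
M_R = c_u·L_a·R = 44·19.30·14.1 = 11973.7 kN·m/m
M_D = W·d = 1367·3.68 = 5030.6 kN·m/m
FS = M_R / M_D = 11973.7 / 5030.6 = 2.380

FS = 2.38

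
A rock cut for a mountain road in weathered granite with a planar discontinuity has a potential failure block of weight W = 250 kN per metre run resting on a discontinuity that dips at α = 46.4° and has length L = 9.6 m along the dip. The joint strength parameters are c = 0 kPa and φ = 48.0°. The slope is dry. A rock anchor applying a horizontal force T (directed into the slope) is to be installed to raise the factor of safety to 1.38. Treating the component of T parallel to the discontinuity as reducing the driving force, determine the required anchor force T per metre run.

Resolving forces along and normal to the sliding plane, with the horizontal anchor force T adding T·sinα to the effective normal force and T·cosα acting up the plane against the driving force:
FS = [cL + (W cosα + T sinα) tanφ] / [W sinα − T cosα]
Without the anchor: N' = 172.4 kN/m, driving T_d = 181.0 kN/m, resisting R = 0·9.6 + 172.4·tan48.0° = 191.5 kN/m, FS = 1.06.
Setting FS = 1.38 and solving for T:
1.38·(181.0 − T cos46.4°) = 191.5 + T sin46.4°·tan48.0°
T·(sin46.4°·tan48.0° + 1.38·cos46.4°) = 1.38·181.0 − 191.5
T·(0.7242·1.1106 + 1.38·0.6896) = 249.8 − 191.5 = 58.4
T·1.7559 = 58.4
T = 33.2 kN/m

T = 33 kN/m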